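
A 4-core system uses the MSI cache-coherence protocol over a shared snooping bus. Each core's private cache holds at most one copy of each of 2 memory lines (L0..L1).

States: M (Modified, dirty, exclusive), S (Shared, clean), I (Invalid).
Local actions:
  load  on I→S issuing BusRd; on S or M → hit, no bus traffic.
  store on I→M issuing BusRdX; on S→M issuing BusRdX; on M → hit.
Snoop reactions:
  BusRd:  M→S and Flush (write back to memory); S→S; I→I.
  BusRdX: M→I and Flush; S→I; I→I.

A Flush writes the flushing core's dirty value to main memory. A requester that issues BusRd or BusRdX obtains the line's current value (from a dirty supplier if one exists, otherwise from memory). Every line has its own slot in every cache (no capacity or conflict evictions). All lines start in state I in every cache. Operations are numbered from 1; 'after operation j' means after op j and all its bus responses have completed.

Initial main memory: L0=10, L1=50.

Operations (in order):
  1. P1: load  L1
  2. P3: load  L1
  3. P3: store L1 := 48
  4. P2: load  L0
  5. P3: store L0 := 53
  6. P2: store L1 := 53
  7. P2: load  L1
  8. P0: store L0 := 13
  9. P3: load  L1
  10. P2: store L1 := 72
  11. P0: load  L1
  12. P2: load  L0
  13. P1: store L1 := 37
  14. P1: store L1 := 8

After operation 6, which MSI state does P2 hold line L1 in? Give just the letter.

1. P1: load  L1  bus=[BusRd]  L1: P0=I P1=S P2=I P3=I  mem[L1]=50
2. P3: load  L1  bus=[BusRd]  L1: P0=I P1=S P2=I P3=S  mem[L1]=50
3. P3: store L1 := 48  bus=[BusRdX]  L1: P0=I P1=I P2=I P3=M  mem[L1]=50
4. P2: load  L0  bus=[BusRd]  L0: P0=I P1=I P2=S P3=I  mem[L0]=10
5. P3: store L0 := 53  bus=[BusRdX]  L0: P0=I P1=I P2=I P3=M  mem[L0]=10
6. P2: store L1 := 53  bus=[BusRdX,Flush]  L1: P0=I P1=I P2=M P3=I  mem[L1]=48
7. P2: load  L1  bus=[-]  L1: P0=I P1=I P2=M P3=I  mem[L1]=48
8. P0: store L0 := 13  bus=[BusRdX,Flush]  L0: P0=M P1=I P2=I P3=I  mem[L0]=53
9. P3: load  L1  bus=[BusRd,Flush]  L1: P0=I P1=I P2=S P3=S  mem[L1]=53
10. P2: store L1 := 72  bus=[BusRdX]  L1: P0=I P1=I P2=M P3=I  mem[L1]=53
11. P0: load  L1  bus=[BusRd,Flush]  L1: P0=S P1=I P2=S P3=I  mem[L1]=72
12. P2: load  L0  bus=[BusRd,Flush]  L0: P0=S P1=I P2=S P3=I  mem[L0]=13
13. P1: store L1 := 37  bus=[BusRdX]  L1: P0=I P1=M P2=I P3=I  mem[L1]=72
14. P1: store L1 := 8  bus=[-]  L1: P0=I P1=M P2=I P3=I  mem[L1]=72

state = M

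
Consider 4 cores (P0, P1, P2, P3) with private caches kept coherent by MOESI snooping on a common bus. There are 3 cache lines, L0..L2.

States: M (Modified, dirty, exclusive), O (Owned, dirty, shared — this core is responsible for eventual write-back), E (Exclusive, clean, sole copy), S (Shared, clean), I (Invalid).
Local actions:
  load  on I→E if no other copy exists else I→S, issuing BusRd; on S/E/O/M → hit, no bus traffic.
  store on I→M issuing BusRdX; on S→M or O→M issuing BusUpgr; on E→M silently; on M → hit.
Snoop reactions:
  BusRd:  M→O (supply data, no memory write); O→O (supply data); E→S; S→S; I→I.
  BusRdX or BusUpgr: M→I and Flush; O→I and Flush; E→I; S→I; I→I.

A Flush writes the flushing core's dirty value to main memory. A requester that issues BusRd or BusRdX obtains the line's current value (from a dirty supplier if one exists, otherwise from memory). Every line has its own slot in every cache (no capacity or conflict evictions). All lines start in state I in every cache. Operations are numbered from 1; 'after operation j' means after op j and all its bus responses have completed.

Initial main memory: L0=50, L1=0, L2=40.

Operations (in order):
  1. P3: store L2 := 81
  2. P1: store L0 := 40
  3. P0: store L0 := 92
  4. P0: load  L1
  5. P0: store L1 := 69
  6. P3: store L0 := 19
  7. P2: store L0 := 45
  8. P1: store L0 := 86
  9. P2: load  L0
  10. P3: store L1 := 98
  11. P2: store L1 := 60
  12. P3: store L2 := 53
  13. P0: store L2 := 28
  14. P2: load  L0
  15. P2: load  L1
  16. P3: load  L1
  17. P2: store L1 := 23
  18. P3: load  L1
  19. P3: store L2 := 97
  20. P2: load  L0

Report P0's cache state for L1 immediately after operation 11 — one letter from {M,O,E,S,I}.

  op1 P3: store L2 := 81 → I/I/I/M on L2; bus BusRdX; mem=40
  op2 P1: store L0 := 40 → I/M/I/I on L0; bus BusRdX; mem=50
  op3 P0: store L0 := 92 → M/I/I/I on L0; bus BusRdX Flush; mem=40
  op4 P0: load  L1 → E/I/I/I on L1; bus BusRd; mem=0
  op5 P0: store L1 := 69 → M/I/I/I on L1; bus (none); mem=0
  op6 P3: store L0 := 19 → I/I/I/M on L0; bus BusRdX Flush; mem=92
  op7 P2: store L0 := 45 → I/I/M/I on L0; bus BusRdX Flush; mem=19
  op8 P1: store L0 := 86 → I/M/I/I on L0; bus BusRdX Flush; mem=45
  op9 P2: load  L0 → I/O/S/I on L0; bus BusRd; mem=45
  op10 P3: store L1 := 98 → I/I/I/M on L1; bus BusRdX Flush; mem=69
  op11 P2: store L1 := 60 → I/I/M/I on L1; bus BusRdX Flush; mem=98
  op12 P3: store L2 := 53 → I/I/I/M on L2; bus (none); mem=40
  op13 P0: store L2 := 28 → M/I/I/I on L2; bus BusRdX Flush; mem=53
  op14 P2: load  L0 → I/O/S/I on L0; bus (none); mem=45
  op15 P2: load  L1 → I/I/M/I on L1; bus (none); mem=98
  op16 P3: load  L1 → I/I/O/S on L1; bus BusRd; mem=98
  op17 P2: store L1 := 23 → I/I/M/I on L1; bus BusUpgr; mem=98
  op18 P3: load  L1 → I/I/O/S on L1; bus BusRd; mem=98
  op19 P3: store L2 := 97 → I/I/I/M on L2; bus BusRdX Flush; mem=28
  op20 P2: load  L0 → I/O/S/I on L0; bus (none); mem=45

state = I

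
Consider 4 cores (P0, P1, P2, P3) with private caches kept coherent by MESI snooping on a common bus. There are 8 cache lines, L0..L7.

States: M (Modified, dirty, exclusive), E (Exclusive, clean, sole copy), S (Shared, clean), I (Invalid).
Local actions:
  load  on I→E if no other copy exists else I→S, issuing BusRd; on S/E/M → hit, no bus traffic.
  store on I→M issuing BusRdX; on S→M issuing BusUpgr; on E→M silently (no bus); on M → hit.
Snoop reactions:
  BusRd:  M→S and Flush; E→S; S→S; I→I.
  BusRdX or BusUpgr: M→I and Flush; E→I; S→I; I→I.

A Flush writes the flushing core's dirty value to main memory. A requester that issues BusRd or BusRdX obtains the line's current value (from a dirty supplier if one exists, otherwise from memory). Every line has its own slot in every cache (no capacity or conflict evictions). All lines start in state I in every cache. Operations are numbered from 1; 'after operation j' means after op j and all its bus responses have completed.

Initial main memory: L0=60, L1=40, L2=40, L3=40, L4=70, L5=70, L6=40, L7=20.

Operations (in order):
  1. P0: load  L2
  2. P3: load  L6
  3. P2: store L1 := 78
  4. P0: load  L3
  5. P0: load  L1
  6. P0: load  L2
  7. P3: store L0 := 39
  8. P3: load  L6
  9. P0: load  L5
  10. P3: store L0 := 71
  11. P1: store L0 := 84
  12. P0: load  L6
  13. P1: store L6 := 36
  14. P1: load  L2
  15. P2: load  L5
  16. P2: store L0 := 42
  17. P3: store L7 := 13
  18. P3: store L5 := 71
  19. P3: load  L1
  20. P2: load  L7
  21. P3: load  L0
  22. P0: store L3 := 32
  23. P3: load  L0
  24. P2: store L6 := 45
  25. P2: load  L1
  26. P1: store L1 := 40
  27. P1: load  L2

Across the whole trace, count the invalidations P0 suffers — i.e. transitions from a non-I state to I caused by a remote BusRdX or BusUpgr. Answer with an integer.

invalidations = 3

  op1 P0: load  L2 → E/I/I/I on L2; bus BusRd; mem=40
  op2 P3: load  L6 → I/I/I/E on L6; bus BusRd; mem=40
  op3 P2: store L1 := 78 → I/I/M/I on L1; bus BusRdX; mem=40
  op4 P0: load  L3 → E/I/I/I on L3; bus BusRd; mem=40
  op5 P0: load  L1 → S/I/S/I on L1; bus BusRd Flush; mem=78
  op6 P0: load  L2 → E/I/I/I on L2; bus (none); mem=40
  op7 P3: store L0 := 39 → I/I/I/M on L0; bus BusRdX; mem=60
  op8 P3: load  L6 → I/I/I/E on L6; bus (none); mem=40
  op9 P0: load  L5 → E/I/I/I on L5; bus BusRd; mem=70
  op10 P3: store L0 := 71 → I/I/I/M on L0; bus (none); mem=60
  op11 P1: store L0 := 84 → I/M/I/I on L0; bus BusRdX Flush; mem=71
  op12 P0: load  L6 → S/I/I/S on L6; bus BusRd; mem=40
  op13 P1: store L6 := 36 → I/M/I/I on L6; bus BusRdX; mem=40
  op14 P1: load  L2 → S/S/I/I on L2; bus BusRd; mem=40
  op15 P2: load  L5 → S/I/S/I on L5; bus BusRd; mem=70
  op16 P2: store L0 := 42 → I/I/M/I on L0; bus BusRdX Flush; mem=84
  op17 P3: store L7 := 13 → I/I/I/M on L7; bus BusRdX; mem=20
  op18 P3: store L5 := 71 → I/I/I/M on L5; bus BusRdX; mem=70
  op19 P3: load  L1 → S/I/S/S on L1; bus BusRd; mem=78
  op20 P2: load  L7 → I/I/S/S on L7; bus BusRd Flush; mem=13
  op21 P3: load  L0 → I/I/S/S on L0; bus BusRd Flush; mem=42
  op22 P0: store L3 := 32 → M/I/I/I on L3; bus (none); mem=40
  op23 P3: load  L0 → I/I/S/S on L0; bus (none); mem=42
  op24 P2: store L6 := 45 → I/I/M/I on L6; bus BusRdX Flush; mem=36
  op25 P2: load  L1 → S/I/S/S on L1; bus (none); mem=78
  op26 P1: store L1 := 40 → I/M/I/I on L1; bus BusRdX; mem=78
  op27 P1: load  L2 → S/S/I/I on L2; bus (none); mem=40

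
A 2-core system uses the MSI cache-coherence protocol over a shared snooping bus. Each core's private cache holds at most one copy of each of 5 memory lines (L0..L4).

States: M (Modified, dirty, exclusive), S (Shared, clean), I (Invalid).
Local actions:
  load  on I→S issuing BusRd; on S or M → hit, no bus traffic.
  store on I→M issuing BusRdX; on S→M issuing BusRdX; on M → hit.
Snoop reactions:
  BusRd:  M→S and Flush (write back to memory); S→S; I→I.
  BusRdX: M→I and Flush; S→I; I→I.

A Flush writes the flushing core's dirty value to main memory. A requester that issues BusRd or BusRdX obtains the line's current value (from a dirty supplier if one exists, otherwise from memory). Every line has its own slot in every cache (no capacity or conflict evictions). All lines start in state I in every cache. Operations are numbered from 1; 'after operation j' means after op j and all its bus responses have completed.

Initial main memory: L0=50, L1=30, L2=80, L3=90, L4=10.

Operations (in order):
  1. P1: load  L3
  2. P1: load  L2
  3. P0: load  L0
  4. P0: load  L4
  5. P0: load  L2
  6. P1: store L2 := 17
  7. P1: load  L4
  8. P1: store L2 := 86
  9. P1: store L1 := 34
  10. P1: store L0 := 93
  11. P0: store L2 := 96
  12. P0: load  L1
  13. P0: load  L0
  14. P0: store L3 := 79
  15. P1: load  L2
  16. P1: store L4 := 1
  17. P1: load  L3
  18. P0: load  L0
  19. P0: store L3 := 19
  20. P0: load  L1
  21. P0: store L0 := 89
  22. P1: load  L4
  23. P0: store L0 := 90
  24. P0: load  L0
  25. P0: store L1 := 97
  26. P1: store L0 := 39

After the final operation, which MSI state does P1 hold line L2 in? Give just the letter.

state = S

[1] P1: load  L3 | P0:I, P1:S(90) | bus: BusRd
[2] P1: load  L2 | P0:I, P1:S(80) | bus: BusRd
[3] P0: load  L0 | P0:S(50), P1:I | bus: BusRd
[4] P0: load  L4 | P0:S(10), P1:I | bus: BusRd
[5] P0: load  L2 | P0:S(80), P1:S(80) | bus: BusRd
[6] P1: store L2 := 17 | P0:I, P1:M(17) | bus: BusRdX
[7] P1: load  L4 | P0:S(10), P1:S(10) | bus: BusRd
[8] P1: store L2 := 86 | P0:I, P1:M(86) | bus: none
[9] P1: store L1 := 34 | P0:I, P1:M(34) | bus: BusRdX
[10] P1: store L0 := 93 | P0:I, P1:M(93) | bus: BusRdX
[11] P0: store L2 := 96 | P0:M(96), P1:I | bus: BusRdX,Flush
[12] P0: load  L1 | P0:S(34), P1:S(34) | bus: BusRd,Flush
[13] P0: load  L0 | P0:S(93), P1:S(93) | bus: BusRd,Flush
[14] P0: store L3 := 79 | P0:M(79), P1:I | bus: BusRdX
[15] P1: load  L2 | P0:S(96), P1:S(96) | bus: BusRd,Flush
[16] P1: store L4 := 1 | P0:I, P1:M(1) | bus: BusRdX
[17] P1: load  L3 | P0:S(79), P1:S(79) | bus: BusRd,Flush
[18] P0: load  L0 | P0:S(93), P1:S(93) | bus: none
[19] P0: store L3 := 19 | P0:M(19), P1:I | bus: BusRdX
[20] P0: load  L1 | P0:S(34), P1:S(34) | bus: none
[21] P0: store L0 := 89 | P0:M(89), P1:I | bus: BusRdX
[22] P1: load  L4 | P0:I, P1:M(1) | bus: none
[23] P0: store L0 := 90 | P0:M(90), P1:I | bus: none
[24] P0: load  L0 | P0:M(90), P1:I | bus: none
[25] P0: store L1 := 97 | P0:M(97), P1:I | bus: BusRdX
[26] P1: store L0 := 39 | P0:I, P1:M(39) | bus: BusRdX,Flush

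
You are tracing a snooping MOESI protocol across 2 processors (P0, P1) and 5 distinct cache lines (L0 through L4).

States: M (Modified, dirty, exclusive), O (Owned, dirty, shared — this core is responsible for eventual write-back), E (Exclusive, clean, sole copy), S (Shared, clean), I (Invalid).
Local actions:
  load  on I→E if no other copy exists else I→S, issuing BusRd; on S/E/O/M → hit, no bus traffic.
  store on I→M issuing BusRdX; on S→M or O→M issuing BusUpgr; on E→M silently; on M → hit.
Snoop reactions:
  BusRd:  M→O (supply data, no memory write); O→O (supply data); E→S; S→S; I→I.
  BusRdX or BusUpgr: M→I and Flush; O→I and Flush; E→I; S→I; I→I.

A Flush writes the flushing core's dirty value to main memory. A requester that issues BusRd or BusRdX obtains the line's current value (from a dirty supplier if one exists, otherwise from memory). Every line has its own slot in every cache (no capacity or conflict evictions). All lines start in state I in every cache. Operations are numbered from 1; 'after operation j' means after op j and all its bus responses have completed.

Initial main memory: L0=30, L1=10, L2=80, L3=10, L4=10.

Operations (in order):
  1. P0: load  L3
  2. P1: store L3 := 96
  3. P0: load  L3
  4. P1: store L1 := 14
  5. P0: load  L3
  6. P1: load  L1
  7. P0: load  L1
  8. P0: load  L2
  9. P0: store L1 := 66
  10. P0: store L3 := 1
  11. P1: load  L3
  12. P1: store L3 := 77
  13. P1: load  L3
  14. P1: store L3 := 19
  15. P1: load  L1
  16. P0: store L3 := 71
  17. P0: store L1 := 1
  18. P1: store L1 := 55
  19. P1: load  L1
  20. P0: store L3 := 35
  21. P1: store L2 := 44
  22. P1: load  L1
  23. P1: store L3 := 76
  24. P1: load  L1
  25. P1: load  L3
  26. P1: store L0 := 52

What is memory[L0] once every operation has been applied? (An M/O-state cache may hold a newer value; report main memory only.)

memory[L0] = 30

[1] P0: load  L3 | P0:E(10), P1:I | bus: BusRd
[2] P1: store L3 := 96 | P0:I, P1:M(96) | bus: BusRdX
[3] P0: load  L3 | P0:S(96), P1:O(96) | bus: BusRd
[4] P1: store L1 := 14 | P0:I, P1:M(14) | bus: BusRdX
[5] P0: load  L3 | P0:S(96), P1:O(96) | bus: none
[6] P1: load  L1 | P0:I, P1:M(14) | bus: none
[7] P0: load  L1 | P0:S(14), P1:O(14) | bus: BusRd
[8] P0: load  L2 | P0:E(80), P1:I | bus: BusRd
[9] P0: store L1 := 66 | P0:M(66), P1:I | bus: BusUpgr,Flush
[10] P0: store L3 := 1 | P0:M(1), P1:I | bus: BusUpgr,Flush
[11] P1: load  L3 | P0:O(1), P1:S(1) | bus: BusRd
[12] P1: store L3 := 77 | P0:I, P1:M(77) | bus: BusUpgr,Flush
[13] P1: load  L3 | P0:I, P1:M(77) | bus: none
[14] P1: store L3 := 19 | P0:I, P1:M(19) | bus: none
[15] P1: load  L1 | P0:O(66), P1:S(66) | bus: BusRd
[16] P0: store L3 := 71 | P0:M(71), P1:I | bus: BusRdX,Flush
[17] P0: store L1 := 1 | P0:M(1), P1:I | bus: BusUpgr
[18] P1: store L1 := 55 | P0:I, P1:M(55) | bus: BusRdX,Flush
[19] P1: load  L1 | P0:I, P1:M(55) | bus: none
[20] P0: store L3 := 35 | P0:M(35), P1:I | bus: none
[21] P1: store L2 := 44 | P0:I, P1:M(44) | bus: BusRdX
[22] P1: load  L1 | P0:I, P1:M(55) | bus: none
[23] P1: store L3 := 76 | P0:I, P1:M(76) | bus: BusRdX,Flush
[24] P1: load  L1 | P0:I, P1:M(55) | bus: none
[25] P1: load  L3 | P0:I, P1:M(76) | bus: none
[26] P1: store L0 := 52 | P0:I, P1:M(52) | bus: BusRdX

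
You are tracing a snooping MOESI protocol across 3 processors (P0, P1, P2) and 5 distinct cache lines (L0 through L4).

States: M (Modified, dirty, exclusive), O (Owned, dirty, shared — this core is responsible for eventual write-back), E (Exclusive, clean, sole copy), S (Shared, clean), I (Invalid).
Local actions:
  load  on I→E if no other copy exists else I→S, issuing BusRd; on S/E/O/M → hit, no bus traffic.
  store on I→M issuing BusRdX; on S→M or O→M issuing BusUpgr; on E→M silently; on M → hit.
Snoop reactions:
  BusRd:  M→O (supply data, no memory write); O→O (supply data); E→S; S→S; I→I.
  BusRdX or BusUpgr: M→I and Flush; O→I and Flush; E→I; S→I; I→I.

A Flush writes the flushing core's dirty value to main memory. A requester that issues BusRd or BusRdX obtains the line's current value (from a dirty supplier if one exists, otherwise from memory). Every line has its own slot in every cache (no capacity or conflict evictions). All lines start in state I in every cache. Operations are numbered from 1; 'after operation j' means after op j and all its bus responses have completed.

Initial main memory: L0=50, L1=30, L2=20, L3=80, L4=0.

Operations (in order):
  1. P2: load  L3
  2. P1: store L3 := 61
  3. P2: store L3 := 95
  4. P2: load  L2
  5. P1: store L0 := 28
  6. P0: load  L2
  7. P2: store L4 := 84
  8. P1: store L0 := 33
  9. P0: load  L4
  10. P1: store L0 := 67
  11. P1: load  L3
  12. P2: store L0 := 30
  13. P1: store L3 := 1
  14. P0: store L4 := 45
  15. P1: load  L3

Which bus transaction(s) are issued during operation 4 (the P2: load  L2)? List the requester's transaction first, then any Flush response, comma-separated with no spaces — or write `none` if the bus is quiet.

bus = BusRd

1. P2: load  L3  bus=[BusRd]  L3: P0=I P1=I P2=E  mem[L3]=80
2. P1: store L3 := 61  bus=[BusRdX]  L3: P0=I P1=M P2=I  mem[L3]=80
3. P2: store L3 := 95  bus=[BusRdX,Flush]  L3: P0=I P1=I P2=M  mem[L3]=61
4. P2: load  L2  bus=[BusRd]  L2: P0=I P1=I P2=E  mem[L2]=20
5. P1: store L0 := 28  bus=[BusRdX]  L0: P0=I P1=M P2=I  mem[L0]=50
6. P0: load  L2  bus=[BusRd]  L2: P0=S P1=I P2=S  mem[L2]=20
7. P2: store L4 := 84  bus=[BusRdX]  L4: P0=I P1=I P2=M  mem[L4]=0
8. P1: store L0 := 33  bus=[-]  L0: P0=I P1=M P2=I  mem[L0]=50
9. P0: load  L4  bus=[BusRd]  L4: P0=S P1=I P2=O  mem[L4]=0
10. P1: store L0 := 67  bus=[-]  L0: P0=I P1=M P2=I  mem[L0]=50
11. P1: load  L3  bus=[BusRd]  L3: P0=I P1=S P2=O  mem[L3]=61
12. P2: store L0 := 30  bus=[BusRdX,Flush]  L0: P0=I P1=I P2=M  mem[L0]=67
13. P1: store L3 := 1  bus=[BusUpgr,Flush]  L3: P0=I P1=M P2=I  mem[L3]=95
14. P0: store L4 := 45  bus=[BusUpgr,Flush]  L4: P0=M P1=I P2=I  mem[L4]=84
15. P1: load  L3  bus=[-]  L3: P0=I P1=M P2=I  mem[L3]=95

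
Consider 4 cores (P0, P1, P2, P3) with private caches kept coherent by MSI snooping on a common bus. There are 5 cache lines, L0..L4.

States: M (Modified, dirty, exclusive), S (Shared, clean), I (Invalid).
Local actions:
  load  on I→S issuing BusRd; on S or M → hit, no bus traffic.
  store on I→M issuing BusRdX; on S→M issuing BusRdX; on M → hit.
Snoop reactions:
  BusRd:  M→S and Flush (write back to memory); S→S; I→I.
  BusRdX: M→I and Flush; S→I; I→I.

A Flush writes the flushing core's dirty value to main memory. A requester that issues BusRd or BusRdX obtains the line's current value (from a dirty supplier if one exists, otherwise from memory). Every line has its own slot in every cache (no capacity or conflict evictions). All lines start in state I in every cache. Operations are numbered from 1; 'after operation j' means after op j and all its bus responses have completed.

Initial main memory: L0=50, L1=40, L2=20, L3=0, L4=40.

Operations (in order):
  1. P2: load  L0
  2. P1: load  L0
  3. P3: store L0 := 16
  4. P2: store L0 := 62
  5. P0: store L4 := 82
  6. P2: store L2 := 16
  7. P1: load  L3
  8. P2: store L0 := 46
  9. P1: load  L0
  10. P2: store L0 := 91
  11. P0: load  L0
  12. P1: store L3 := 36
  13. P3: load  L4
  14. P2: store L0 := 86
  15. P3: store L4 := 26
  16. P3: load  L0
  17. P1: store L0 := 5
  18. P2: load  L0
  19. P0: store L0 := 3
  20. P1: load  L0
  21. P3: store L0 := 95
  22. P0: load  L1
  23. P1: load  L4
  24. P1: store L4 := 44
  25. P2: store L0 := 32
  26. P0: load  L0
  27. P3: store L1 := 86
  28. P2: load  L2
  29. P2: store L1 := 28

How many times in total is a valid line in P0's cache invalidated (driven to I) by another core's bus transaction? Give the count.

[1] P2: load  L0 | P0:I, P1:I, P2:S(50), P3:I | bus: BusRd
[2] P1: load  L0 | P0:I, P1:S(50), P2:S(50), P3:I | bus: BusRd
[3] P3: store L0 := 16 | P0:I, P1:I, P2:I, P3:M(16) | bus: BusRdX
[4] P2: store L0 := 62 | P0:I, P1:I, P2:M(62), P3:I | bus: BusRdX,Flush
[5] P0: store L4 := 82 | P0:M(82), P1:I, P2:I, P3:I | bus: BusRdX
[6] P2: store L2 := 16 | P0:I, P1:I, P2:M(16), P3:I | bus: BusRdX
[7] P1: load  L3 | P0:I, P1:S(0), P2:I, P3:I | bus: BusRd
[8] P2: store L0 := 46 | P0:I, P1:I, P2:M(46), P3:I | bus: none
[9] P1: load  L0 | P0:I, P1:S(46), P2:S(46), P3:I | bus: BusRd,Flush
[10] P2: store L0 := 91 | P0:I, P1:I, P2:M(91), P3:I | bus: BusRdX
[11] P0: load  L0 | P0:S(91), P1:I, P2:S(91), P3:I | bus: BusRd,Flush
[12] P1: store L3 := 36 | P0:I, P1:M(36), P2:I, P3:I | bus: BusRdX
[13] P3: load  L4 | P0:S(82), P1:I, P2:I, P3:S(82) | bus: BusRd,Flush
[14] P2: store L0 := 86 | P0:I, P1:I, P2:M(86), P3:I | bus: BusRdX
[15] P3: store L4 := 26 | P0:I, P1:I, P2:I, P3:M(26) | bus: BusRdX
[16] P3: load  L0 | P0:I, P1:I, P2:S(86), P3:S(86) | bus: BusRd,Flush
[17] P1: store L0 := 5 | P0:I, P1:M(5), P2:I, P3:I | bus: BusRdX
[18] P2: load  L0 | P0:I, P1:S(5), P2:S(5), P3:I | bus: BusRd,Flush
[19] P0: store L0 := 3 | P0:M(3), P1:I, P2:I, P3:I | bus: BusRdX
[20] P1: load  L0 | P0:S(3), P1:S(3), P2:I, P3:I | bus: BusRd,Flush
[21] P3: store L0 := 95 | P0:I, P1:I, P2:I, P3:M(95) | bus: BusRdX
[22] P0: load  L1 | P0:S(40), P1:I, P2:I, P3:I | bus: BusRd
[23] P1: load  L4 | P0:I, P1:S(26), P2:I, P3:S(26) | bus: BusRd,Flush
[24] P1: store L4 := 44 | P0:I, P1:M(44), P2:I, P3:I | bus: BusRdX
[25] P2: store L0 := 32 | P0:I, P1:I, P2:M(32), P3:I | bus: BusRdX,Flush
[26] P0: load  L0 | P0:S(32), P1:I, P2:S(32), P3:I | bus: BusRd,Flush
[27] P3: store L1 := 86 | P0:I, P1:I, P2:I, P3:M(86) | bus: BusRdX
[28] P2: load  L2 | P0:I, P1:I, P2:M(16), P3:I | bus: none
[29] P2: store L1 := 28 | P0:I, P1:I, P2:M(28), P3:I | bus: BusRdX,Flush

invalidations = 4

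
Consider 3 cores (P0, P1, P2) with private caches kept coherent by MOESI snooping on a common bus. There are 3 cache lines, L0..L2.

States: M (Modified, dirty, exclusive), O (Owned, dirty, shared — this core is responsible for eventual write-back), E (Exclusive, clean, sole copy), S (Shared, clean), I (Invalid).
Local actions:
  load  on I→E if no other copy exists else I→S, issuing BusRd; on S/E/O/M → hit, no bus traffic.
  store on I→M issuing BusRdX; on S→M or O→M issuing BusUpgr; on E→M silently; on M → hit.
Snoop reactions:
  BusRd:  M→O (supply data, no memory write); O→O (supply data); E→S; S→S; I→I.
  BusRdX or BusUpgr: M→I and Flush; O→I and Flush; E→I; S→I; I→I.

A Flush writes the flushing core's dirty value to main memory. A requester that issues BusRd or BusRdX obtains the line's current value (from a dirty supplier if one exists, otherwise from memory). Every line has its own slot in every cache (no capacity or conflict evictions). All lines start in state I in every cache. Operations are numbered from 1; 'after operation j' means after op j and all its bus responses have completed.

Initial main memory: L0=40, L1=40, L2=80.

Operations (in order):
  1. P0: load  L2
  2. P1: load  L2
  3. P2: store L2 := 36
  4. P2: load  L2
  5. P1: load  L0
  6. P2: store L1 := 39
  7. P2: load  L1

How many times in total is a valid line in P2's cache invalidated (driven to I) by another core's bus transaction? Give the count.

step 1: P0: load  L2  ⟶  EII  (L2)  txn=BusRd  M[L2]=80
step 2: P1: load  L2  ⟶  SSI  (L2)  txn=BusRd  M[L2]=80
step 3: P2: store L2 := 36  ⟶  IIM  (L2)  txn=BusRdX  M[L2]=80
step 4: P2: load  L2  ⟶  IIM  (L2)  txn=∅  M[L2]=80
step 5: P1: load  L0  ⟶  IEI  (L0)  txn=BusRd  M[L0]=40
step 6: P2: store L1 := 39  ⟶  IIM  (L1)  txn=BusRdX  M[L1]=40
step 7: P2: load  L1  ⟶  IIM  (L1)  txn=∅  M[L1]=40

invalidations = 0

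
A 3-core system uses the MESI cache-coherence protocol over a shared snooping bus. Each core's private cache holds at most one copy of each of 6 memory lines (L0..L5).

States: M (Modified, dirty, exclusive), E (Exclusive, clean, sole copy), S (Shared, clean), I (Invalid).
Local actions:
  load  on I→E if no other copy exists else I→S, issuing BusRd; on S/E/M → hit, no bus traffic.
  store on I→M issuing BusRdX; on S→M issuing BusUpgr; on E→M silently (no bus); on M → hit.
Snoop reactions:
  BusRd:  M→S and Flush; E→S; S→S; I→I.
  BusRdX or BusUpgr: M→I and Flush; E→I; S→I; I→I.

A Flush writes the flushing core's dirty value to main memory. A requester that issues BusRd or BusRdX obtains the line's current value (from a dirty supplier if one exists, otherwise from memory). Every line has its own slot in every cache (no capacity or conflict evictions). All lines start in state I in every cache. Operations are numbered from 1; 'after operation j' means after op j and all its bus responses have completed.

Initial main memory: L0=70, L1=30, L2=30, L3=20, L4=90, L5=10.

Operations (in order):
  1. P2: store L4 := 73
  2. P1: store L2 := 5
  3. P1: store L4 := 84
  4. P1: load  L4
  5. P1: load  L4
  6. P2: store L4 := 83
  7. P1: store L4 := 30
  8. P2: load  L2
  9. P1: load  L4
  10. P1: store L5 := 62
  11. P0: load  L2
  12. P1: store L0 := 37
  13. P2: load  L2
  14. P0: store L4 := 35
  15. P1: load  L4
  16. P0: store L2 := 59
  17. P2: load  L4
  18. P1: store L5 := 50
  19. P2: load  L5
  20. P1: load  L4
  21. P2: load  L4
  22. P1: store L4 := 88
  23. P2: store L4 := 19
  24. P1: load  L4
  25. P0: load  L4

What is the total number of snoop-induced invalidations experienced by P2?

1. P2: store L4 := 73  bus=[BusRdX]  L4: P0=I P1=I P2=M  mem[L4]=90
2. P1: store L2 := 5  bus=[BusRdX]  L2: P0=I P1=M P2=I  mem[L2]=30
3. P1: store L4 := 84  bus=[BusRdX,Flush]  L4: P0=I P1=M P2=I  mem[L4]=73
4. P1: load  L4  bus=[-]  L4: P0=I P1=M P2=I  mem[L4]=73
5. P1: load  L4  bus=[-]  L4: P0=I P1=M P2=I  mem[L4]=73
6. P2: store L4 := 83  bus=[BusRdX,Flush]  L4: P0=I P1=I P2=M  mem[L4]=84
7. P1: store L4 := 30  bus=[BusRdX,Flush]  L4: P0=I P1=M P2=I  mem[L4]=83
8. P2: load  L2  bus=[BusRd,Flush]  L2: P0=I P1=S P2=S  mem[L2]=5
9. P1: load  L4  bus=[-]  L4: P0=I P1=M P2=I  mem[L4]=83
10. P1: store L5 := 62  bus=[BusRdX]  L5: P0=I P1=M P2=I  mem[L5]=10
11. P0: load  L2  bus=[BusRd]  L2: P0=S P1=S P2=S  mem[L2]=5
12. P1: store L0 := 37  bus=[BusRdX]  L0: P0=I P1=M P2=I  mem[L0]=70
13. P2: load  L2  bus=[-]  L2: P0=S P1=S P2=S  mem[L2]=5
14. P0: store L4 := 35  bus=[BusRdX,Flush]  L4: P0=M P1=I P2=I  mem[L4]=30
15. P1: load  L4  bus=[BusRd,Flush]  L4: P0=S P1=S P2=I  mem[L4]=35
16. P0: store L2 := 59  bus=[BusUpgr]  L2: P0=M P1=I P2=I  mem[L2]=5
17. P2: load  L4  bus=[BusRd]  L4: P0=S P1=S P2=S  mem[L4]=35
18. P1: store L5 := 50  bus=[-]  L5: P0=I P1=M P2=I  mem[L5]=10
19. P2: load  L5  bus=[BusRd,Flush]  L5: P0=I P1=S P2=S  mem[L5]=50
20. P1: load  L4  bus=[-]  L4: P0=S P1=S P2=S  mem[L4]=35
21. P2: load  L4  bus=[-]  L4: P0=S P1=S P2=S  mem[L4]=35
22. P1: store L4 := 88  bus=[BusUpgr]  L4: P0=I P1=M P2=I  mem[L4]=35
23. P2: store L4 := 19  bus=[BusRdX,Flush]  L4: P0=I P1=I P2=M  mem[L4]=88
24. P1: load  L4  bus=[BusRd,Flush]  L4: P0=I P1=S P2=S  mem[L4]=19
25. P0: load  L4  bus=[BusRd]  L4: P0=S P1=S P2=S  mem[L4]=19

invalidations = 4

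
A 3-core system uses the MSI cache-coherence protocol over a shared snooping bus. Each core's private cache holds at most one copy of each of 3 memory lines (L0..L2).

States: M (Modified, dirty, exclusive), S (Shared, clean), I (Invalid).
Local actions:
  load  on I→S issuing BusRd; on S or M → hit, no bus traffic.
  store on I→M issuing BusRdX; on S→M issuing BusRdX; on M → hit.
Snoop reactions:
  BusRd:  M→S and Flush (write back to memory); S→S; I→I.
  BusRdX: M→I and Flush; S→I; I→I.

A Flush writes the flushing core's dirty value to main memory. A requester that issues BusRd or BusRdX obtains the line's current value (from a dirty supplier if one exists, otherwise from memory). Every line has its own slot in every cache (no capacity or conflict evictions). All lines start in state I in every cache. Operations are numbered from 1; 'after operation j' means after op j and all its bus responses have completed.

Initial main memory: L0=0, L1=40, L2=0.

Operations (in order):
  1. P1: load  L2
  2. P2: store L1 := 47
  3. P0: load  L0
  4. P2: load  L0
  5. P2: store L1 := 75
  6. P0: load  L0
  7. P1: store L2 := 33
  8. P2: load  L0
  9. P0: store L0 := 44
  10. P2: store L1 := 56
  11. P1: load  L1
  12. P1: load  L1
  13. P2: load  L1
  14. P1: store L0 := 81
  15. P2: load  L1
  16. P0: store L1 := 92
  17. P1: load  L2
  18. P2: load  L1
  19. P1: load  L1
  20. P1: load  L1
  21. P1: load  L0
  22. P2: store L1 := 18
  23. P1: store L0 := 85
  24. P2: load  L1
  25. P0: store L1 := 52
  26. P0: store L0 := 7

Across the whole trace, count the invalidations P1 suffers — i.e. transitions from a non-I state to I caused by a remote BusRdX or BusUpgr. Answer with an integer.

[1] P1: load  L2 | P0:I, P1:S(0), P2:I | bus: BusRd
[2] P2: store L1 := 47 | P0:I, P1:I, P2:M(47) | bus: BusRdX
[3] P0: load  L0 | P0:S(0), P1:I, P2:I | bus: BusRd
[4] P2: load  L0 | P0:S(0), P1:I, P2:S(0) | bus: BusRd
[5] P2: store L1 := 75 | P0:I, P1:I, P2:M(75) | bus: none
[6] P0: load  L0 | P0:S(0), P1:I, P2:S(0) | bus: none
[7] P1: store L2 := 33 | P0:I, P1:M(33), P2:I | bus: BusRdX
[8] P2: load  L0 | P0:S(0), P1:I, P2:S(0) | bus: none
[9] P0: store L0 := 44 | P0:M(44), P1:I, P2:I | bus: BusRdX
[10] P2: store L1 := 56 | P0:I, P1:I, P2:M(56) | bus: none
[11] P1: load  L1 | P0:I, P1:S(56), P2:S(56) | bus: BusRd,Flush
[12] P1: load  L1 | P0:I, P1:S(56), P2:S(56) | bus: none
[13] P2: load  L1 | P0:I, P1:S(56), P2:S(56) | bus: none
[14] P1: store L0 := 81 | P0:I, P1:M(81), P2:I | bus: BusRdX,Flush
[15] P2: load  L1 | P0:I, P1:S(56), P2:S(56) | bus: none
[16] P0: store L1 := 92 | P0:M(92), P1:I, P2:I | bus: BusRdX
[17] P1: load  L2 | P0:I, P1:M(33), P2:I | bus: none
[18] P2: load  L1 | P0:S(92), P1:I, P2:S(92) | bus: BusRd,Flush
[19] P1: load  L1 | P0:S(92), P1:S(92), P2:S(92) | bus: BusRd
[20] P1: load  L1 | P0:S(92), P1:S(92), P2:S(92) | bus: none
[21] P1: load  L0 | P0:I, P1:M(81), P2:I | bus: none
[22] P2: store L1 := 18 | P0:I, P1:I, P2:M(18) | bus: BusRdX
[23] P1: store L0 := 85 | P0:I, P1:M(85), P2:I | bus: none
[24] P2: load  L1 | P0:I, P1:I, P2:M(18) | bus: none
[25] P0: store L1 := 52 | P0:M(52), P1:I, P2:I | bus: BusRdX,Flush
[26] P0: store L0 := 7 | P0:M(7), P1:I, P2:I | bus: BusRdX,Flush

invalidations = 3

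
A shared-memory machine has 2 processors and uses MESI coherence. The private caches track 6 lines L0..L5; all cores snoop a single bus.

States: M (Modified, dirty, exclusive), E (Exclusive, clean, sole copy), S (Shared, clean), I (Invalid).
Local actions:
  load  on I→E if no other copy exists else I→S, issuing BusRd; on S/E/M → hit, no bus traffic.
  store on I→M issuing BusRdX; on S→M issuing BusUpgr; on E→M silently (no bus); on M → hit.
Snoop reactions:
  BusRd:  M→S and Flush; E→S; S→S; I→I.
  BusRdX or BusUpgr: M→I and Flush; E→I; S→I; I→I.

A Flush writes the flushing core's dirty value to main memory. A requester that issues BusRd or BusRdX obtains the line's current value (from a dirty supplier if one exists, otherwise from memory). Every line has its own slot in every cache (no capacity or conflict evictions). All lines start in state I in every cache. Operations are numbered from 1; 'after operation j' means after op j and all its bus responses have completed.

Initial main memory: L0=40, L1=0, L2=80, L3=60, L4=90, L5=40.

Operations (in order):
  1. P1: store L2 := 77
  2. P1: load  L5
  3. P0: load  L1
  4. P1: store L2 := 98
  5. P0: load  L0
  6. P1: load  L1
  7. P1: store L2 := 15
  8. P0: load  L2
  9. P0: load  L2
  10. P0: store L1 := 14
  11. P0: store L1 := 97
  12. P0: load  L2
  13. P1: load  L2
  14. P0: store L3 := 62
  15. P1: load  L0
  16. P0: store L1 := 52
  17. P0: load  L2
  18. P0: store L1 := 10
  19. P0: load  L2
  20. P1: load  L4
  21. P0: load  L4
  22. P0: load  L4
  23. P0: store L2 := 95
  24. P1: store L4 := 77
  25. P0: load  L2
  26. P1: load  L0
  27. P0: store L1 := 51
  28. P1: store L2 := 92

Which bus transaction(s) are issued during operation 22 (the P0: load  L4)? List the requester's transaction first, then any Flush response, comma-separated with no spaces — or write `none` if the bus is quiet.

bus = none

  op1 P1: store L2 := 77 → I/M on L2; bus BusRdX; mem=80
  op2 P1: load  L5 → I/E on L5; bus BusRd; mem=40
  op3 P0: load  L1 → E/I on L1; bus BusRd; mem=0
  op4 P1: store L2 := 98 → I/M on L2; bus (none); mem=80
  op5 P0: load  L0 → E/I on L0; bus BusRd; mem=40
  op6 P1: load  L1 → S/S on L1; bus BusRd; mem=0
  op7 P1: store L2 := 15 → I/M on L2; bus (none); mem=80
  op8 P0: load  L2 → S/S on L2; bus BusRd Flush; mem=15
  op9 P0: load  L2 → S/S on L2; bus (none); mem=15
  op10 P0: store L1 := 14 → M/I on L1; bus BusUpgr; mem=0
  op11 P0: store L1 := 97 → M/I on L1; bus (none); mem=0
  op12 P0: load  L2 → S/S on L2; bus (none); mem=15
  op13 P1: load  L2 → S/S on L2; bus (none); mem=15
  op14 P0: store L3 := 62 → M/I on L3; bus BusRdX; mem=60
  op15 P1: load  L0 → S/S on L0; bus BusRd; mem=40
  op16 P0: store L1 := 52 → M/I on L1; bus (none); mem=0
  op17 P0: load  L2 → S/S on L2; bus (none); mem=15
  op18 P0: store L1 := 10 → M/I on L1; bus (none); mem=0
  op19 P0: load  L2 → S/S on L2; bus (none); mem=15
  op20 P1: load  L4 → I/E on L4; bus BusRd; mem=90
  op21 P0: load  L4 → S/S on L4; bus BusRd; mem=90
  op22 P0: load  L4 → S/S on L4; bus (none); mem=90
  op23 P0: store L2 := 95 → M/I on L2; bus BusUpgr; mem=15
  op24 P1: store L4 := 77 → I/M on L4; bus BusUpgr; mem=90
  op25 P0: load  L2 → M/I on L2; bus (none); mem=15
  op26 P1: load  L0 → S/S on L0; bus (none); mem=40
  op27 P0: store L1 := 51 → M/I on L1; bus (none); mem=0
  op28 P1: store L2 := 92 → I/M on L2; bus BusRdX Flush; mem=95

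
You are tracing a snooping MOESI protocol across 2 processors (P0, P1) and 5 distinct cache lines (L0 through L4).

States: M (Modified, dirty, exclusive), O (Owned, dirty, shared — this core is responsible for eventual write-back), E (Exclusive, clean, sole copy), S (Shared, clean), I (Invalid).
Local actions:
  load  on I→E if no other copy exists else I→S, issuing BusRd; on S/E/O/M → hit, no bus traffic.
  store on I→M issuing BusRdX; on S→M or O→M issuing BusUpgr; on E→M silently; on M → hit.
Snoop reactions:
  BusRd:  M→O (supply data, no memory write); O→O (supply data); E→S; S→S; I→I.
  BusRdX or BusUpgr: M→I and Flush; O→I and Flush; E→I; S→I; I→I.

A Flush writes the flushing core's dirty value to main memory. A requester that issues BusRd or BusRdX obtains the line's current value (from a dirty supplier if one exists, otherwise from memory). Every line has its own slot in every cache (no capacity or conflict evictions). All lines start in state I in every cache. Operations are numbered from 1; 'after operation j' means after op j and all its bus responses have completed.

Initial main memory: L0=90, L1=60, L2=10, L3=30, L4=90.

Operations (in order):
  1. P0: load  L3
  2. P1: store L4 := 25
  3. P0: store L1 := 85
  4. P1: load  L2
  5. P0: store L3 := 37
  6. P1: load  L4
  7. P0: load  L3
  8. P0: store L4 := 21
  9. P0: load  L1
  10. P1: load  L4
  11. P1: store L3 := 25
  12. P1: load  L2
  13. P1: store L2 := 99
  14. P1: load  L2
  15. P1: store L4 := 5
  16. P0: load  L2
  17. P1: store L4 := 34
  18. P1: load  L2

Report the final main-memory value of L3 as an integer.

memory[L3] = 37

1. P0: load  L3  bus=[BusRd]  L3: P0=E P1=I  mem[L3]=30
2. P1: store L4 := 25  bus=[BusRdX]  L4: P0=I P1=M  mem[L4]=90
3. P0: store L1 := 85  bus=[BusRdX]  L1: P0=M P1=I  mem[L1]=60
4. P1: load  L2  bus=[BusRd]  L2: P0=I P1=E  mem[L2]=10
5. P0: store L3 := 37  bus=[-]  L3: P0=M P1=I  mem[L3]=30
6. P1: load  L4  bus=[-]  L4: P0=I P1=M  mem[L4]=90
7. P0: load  L3  bus=[-]  L3: P0=M P1=I  mem[L3]=30
8. P0: store L4 := 21  bus=[BusRdX,Flush]  L4: P0=M P1=I  mem[L4]=25
9. P0: load  L1  bus=[-]  L1: P0=M P1=I  mem[L1]=60
10. P1: load  L4  bus=[BusRd]  L4: P0=O P1=S  mem[L4]=25
11. P1: store L3 := 25  bus=[BusRdX,Flush]  L3: P0=I P1=M  mem[L3]=37
12. P1: load  L2  bus=[-]  L2: P0=I P1=E  mem[L2]=10
13. P1: store L2 := 99  bus=[-]  L2: P0=I P1=M  mem[L2]=10
14. P1: load  L2  bus=[-]  L2: P0=I P1=M  mem[L2]=10
15. P1: store L4 := 5  bus=[BusUpgr,Flush]  L4: P0=I P1=M  mem[L4]=21
16. P0: load  L2  bus=[BusRd]  L2: P0=S P1=O  mem[L2]=10
17. P1: store L4 := 34  bus=[-]  L4: P0=I P1=M  mem[L4]=21
18. P1: load  L2  bus=[-]  L2: P0=S P1=O  mem[L2]=10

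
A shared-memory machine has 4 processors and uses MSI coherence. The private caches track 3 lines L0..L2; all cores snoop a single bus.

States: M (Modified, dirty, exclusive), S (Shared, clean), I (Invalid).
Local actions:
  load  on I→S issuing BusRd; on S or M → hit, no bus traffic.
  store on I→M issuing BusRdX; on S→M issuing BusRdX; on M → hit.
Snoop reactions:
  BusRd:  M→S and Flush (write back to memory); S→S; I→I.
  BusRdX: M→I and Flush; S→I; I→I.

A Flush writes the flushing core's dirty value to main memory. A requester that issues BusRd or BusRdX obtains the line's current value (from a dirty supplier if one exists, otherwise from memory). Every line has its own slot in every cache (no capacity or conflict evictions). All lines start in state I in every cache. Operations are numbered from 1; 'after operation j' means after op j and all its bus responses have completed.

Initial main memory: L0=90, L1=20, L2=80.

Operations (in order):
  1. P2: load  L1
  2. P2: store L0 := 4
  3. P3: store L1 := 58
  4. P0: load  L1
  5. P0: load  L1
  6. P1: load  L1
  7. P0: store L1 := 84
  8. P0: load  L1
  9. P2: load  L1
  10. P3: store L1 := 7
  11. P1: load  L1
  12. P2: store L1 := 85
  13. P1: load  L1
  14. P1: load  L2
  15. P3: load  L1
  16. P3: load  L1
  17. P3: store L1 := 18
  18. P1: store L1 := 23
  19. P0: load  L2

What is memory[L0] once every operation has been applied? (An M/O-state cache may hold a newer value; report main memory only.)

1. P2: load  L1  bus=[BusRd]  L1: P0=I P1=I P2=S P3=I  mem[L1]=20
2. P2: store L0 := 4  bus=[BusRdX]  L0: P0=I P1=I P2=M P3=I  mem[L0]=90
3. P3: store L1 := 58  bus=[BusRdX]  L1: P0=I P1=I P2=I P3=M  mem[L1]=20
4. P0: load  L1  bus=[BusRd,Flush]  L1: P0=S P1=I P2=I P3=S  mem[L1]=58
5. P0: load  L1  bus=[-]  L1: P0=S P1=I P2=I P3=S  mem[L1]=58
6. P1: load  L1  bus=[BusRd]  L1: P0=S P1=S P2=I P3=S  mem[L1]=58
7. P0: store L1 := 84  bus=[BusRdX]  L1: P0=M P1=I P2=I P3=I  mem[L1]=58
8. P0: load  L1  bus=[-]  L1: P0=M P1=I P2=I P3=I  mem[L1]=58
9. P2: load  L1  bus=[BusRd,Flush]  L1: P0=S P1=I P2=S P3=I  mem[L1]=84
10. P3: store L1 := 7  bus=[BusRdX]  L1: P0=I P1=I P2=I P3=M  mem[L1]=84
11. P1: load  L1  bus=[BusRd,Flush]  L1: P0=I P1=S P2=I P3=S  mem[L1]=7
12. P2: store L1 := 85  bus=[BusRdX]  L1: P0=I P1=I P2=M P3=I  mem[L1]=7
13. P1: load  L1  bus=[BusRd,Flush]  L1: P0=I P1=S P2=S P3=I  mem[L1]=85
14. P1: load  L2  bus=[BusRd]  L2: P0=I P1=S P2=I P3=I  mem[L2]=80
15. P3: load  L1  bus=[BusRd]  L1: P0=I P1=S P2=S P3=S  mem[L1]=85
16. P3: load  L1  bus=[-]  L1: P0=I P1=S P2=S P3=S  mem[L1]=85
17. P3: store L1 := 18  bus=[BusRdX]  L1: P0=I P1=I P2=I P3=M  mem[L1]=85
18. P1: store L1 := 23  bus=[BusRdX,Flush]  L1: P0=I P1=M P2=I P3=I  mem[L1]=18
19. P0: load  L2  bus=[BusRd]  L2: P0=S P1=S P2=I P3=I  mem[L2]=80

memory[L0] = 90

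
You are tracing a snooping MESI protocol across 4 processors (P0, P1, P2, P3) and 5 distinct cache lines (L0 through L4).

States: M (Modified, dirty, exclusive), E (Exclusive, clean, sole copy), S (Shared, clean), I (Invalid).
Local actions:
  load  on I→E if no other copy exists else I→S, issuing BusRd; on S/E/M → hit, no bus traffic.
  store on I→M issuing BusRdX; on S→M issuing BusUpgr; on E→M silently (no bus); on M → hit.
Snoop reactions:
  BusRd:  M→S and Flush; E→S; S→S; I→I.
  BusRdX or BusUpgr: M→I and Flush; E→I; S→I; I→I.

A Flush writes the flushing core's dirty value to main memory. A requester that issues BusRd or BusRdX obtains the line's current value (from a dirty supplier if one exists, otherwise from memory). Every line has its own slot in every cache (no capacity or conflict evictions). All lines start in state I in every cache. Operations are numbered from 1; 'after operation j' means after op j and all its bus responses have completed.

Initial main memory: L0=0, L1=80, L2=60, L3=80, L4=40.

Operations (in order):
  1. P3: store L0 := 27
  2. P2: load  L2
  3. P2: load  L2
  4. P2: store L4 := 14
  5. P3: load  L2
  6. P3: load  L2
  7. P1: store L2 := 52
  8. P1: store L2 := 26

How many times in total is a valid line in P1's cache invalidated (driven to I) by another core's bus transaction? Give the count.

invalidations = 0

  op1 P3: store L0 := 27 → I/I/I/M on L0; bus BusRdX; mem=0
  op2 P2: load  L2 → I/I/E/I on L2; bus BusRd; mem=60
  op3 P2: load  L2 → I/I/E/I on L2; bus (none); mem=60
  op4 P2: store L4 := 14 → I/I/M/I on L4; bus BusRdX; mem=40
  op5 P3: load  L2 → I/I/S/S on L2; bus BusRd; mem=60
  op6 P3: load  L2 → I/I/S/S on L2; bus (none); mem=60
  op7 P1: store L2 := 52 → I/M/I/I on L2; bus BusRdX; mem=60
  op8 P1: store L2 := 26 → I/M/I/I on L2; bus (none); mem=60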